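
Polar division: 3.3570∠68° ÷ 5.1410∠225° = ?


r = 3.3570 / 5.1410 = 0.6530
theta = 68° - 225° = -157° = 203° (mod 360)

0.6530 cis(203°)


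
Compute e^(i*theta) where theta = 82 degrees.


cos(82°) = 0.1392
sin(82°) = 0.9903

e^(i*82°) = 0.1392 + 0.9903i


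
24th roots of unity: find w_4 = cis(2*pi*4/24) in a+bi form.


Angle = 360*4/24 = 60°
a = cos(60°) = 0.5000
b = sin(60°) = 0.8660

0.5000 + 0.8660i


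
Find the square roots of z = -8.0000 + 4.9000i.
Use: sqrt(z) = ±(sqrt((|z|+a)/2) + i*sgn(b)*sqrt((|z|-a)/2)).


|z| = sqrt(64+24.01) = 9.3814
sqrt((|z|+a)/2) = sqrt((9.3814+(-8))/2) = sqrt(0.6907) = 0.8311
sqrt((|z|-a)/2) = sqrt((9.3814-(-8))/2) = sqrt(8.6907) = 2.9480

±(0.8311 + 2.9480i) i.e. 0.8311 + 2.9480i and -0.8311 - 2.9480i


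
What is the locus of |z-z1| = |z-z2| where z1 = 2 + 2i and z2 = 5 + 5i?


Equal distances means the locus is the perpendicular bisector of z1 and z2.
Midpoint = ((2+5)/2, (2+5)/2) = (3.5000, 3.5000)

Perpendicular bisector through (3.5000, 3.5000)


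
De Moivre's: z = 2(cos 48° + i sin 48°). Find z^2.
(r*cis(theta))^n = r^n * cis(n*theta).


r^2 = 2^2 = 4
n*theta = 2*48° = 96° = 96° (mod 360)
a = 4*cos(96°) = -0.4181
b = 4*sin(96°) = 3.9781

4 cis(96°) = -0.4181 + 3.9781i


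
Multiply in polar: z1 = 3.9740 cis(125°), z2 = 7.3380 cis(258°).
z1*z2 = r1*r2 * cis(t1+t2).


r = 3.9740 * 7.3380 = 29.1612
theta = 125° + 258° = 383° = 23° (mod 360)

29.1612 cis(23°)


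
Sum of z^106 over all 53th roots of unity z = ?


The roots are w_k = w^k with w = e^(2*pi*i/53), and (w^k)^106 = (w^106)^k.
So S = 1 + u + u^2 + ... + u^(52) with u = w^106.
106 = 2*53 + 0, so 106 is a multiple of 53 and u = (w^53)^2 = 1.
Every one of the 53 terms equals 1: S = 53

S = 53


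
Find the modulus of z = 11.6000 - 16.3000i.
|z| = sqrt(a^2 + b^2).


|z| = sqrt(11.6^2 + (-16.3)^2) = sqrt(134.56 + 265.69) = sqrt(400.25) = 20.0062

|z| = 20.0062


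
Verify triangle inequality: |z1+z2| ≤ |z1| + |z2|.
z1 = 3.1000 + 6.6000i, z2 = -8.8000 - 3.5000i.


|z1| = sqrt(3.1^2 + 6.6^2) = sqrt(53.17) = 7.2918
|z2| = sqrt((-8.8)^2 + (-3.5)^2) = sqrt(89.69) = 9.4705
z1+z2 = -5.7000 + 3.1000i
|z1+z2| = sqrt(42.1) = 6.4885
|z1|+|z2| = 7.2918 + 9.4705 = 16.7623

|z1+z2| = 6.4885 ≤ |z1|+|z2| = 16.7623 (verified)


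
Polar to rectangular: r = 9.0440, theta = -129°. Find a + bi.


a = 9.0440*cos(-129°) = 9.0440*(-0.62932) = -5.6916
b = 9.0440*sin(-129°) = 9.0440*(-0.77715) = -7.0285

-5.6916 - 7.0285i


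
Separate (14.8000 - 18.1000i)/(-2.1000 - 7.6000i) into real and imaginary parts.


Multiply by conjugate: (14.8000 - 18.1000i)(-2.1000 + 7.6000i) / ((-2.1)^2 + (-7.6)^2)
Numerator real = 14.8*(-2.1) - (18.1)*(-7.6) = 106.48
Numerator imag = -18.1*(-2.1) - 14.8*(-7.6) = 150.49
Denominator = 62.17
Re(z) = 106.48/62.17 = 1.7127
Im(z) = 150.49/62.17 = 2.4206

Re(z) = 1.7127, Im(z) = 2.4206


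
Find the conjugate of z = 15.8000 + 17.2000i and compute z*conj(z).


z_bar = 15.8000 - 17.2000i
z*z_bar = 15.8^2 + 17.2^2 = 249.64 + 295.84 = 545.48

z_bar = 15.8000 - 17.2000i, z*z_bar = 545.48


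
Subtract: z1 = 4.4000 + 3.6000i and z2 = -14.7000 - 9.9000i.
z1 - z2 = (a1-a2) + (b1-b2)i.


Real: 4.4 + 14.7 = 19.1
Imag: 3.6 + 9.9 = 13.5

19.1000 + 13.5000i


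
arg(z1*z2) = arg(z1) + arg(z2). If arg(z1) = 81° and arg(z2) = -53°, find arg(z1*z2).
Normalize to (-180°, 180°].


arg(z1*z2) = 81° - 53° = 28°
Normalized to (-180°, 180°]: 28°

28°


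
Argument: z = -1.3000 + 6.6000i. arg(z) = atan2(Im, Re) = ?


Re = -1.3, Im = 6.6
arg = atan2(6.6, -1.3) = 101.1429 degrees

arg(z) = 101.1429 degrees


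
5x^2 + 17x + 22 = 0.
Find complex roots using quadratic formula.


disc = 17^2 - 4*5*22 = 289 - 440 = -151
sqrt(|disc|) = sqrt(151) = 12.2882
Real part = -17/(2*5) = -1.7000
Imag part = 12.2882/(2*5) = 1.2288

-1.7000 ± 1.2288i


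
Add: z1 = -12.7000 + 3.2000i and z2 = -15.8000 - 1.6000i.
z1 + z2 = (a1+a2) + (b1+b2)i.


Real: -12.7 - 15.8 = -28.5
Imag: 3.2 - 1.6 = 1.6

-28.5000 + 1.6000i


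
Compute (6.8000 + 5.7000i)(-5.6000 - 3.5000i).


Real = 6.8*(-5.6) - 5.7*(-3.5) = -38.08 - (-19.95) = -18.13
Imag = 6.8*(-3.5) - (5.6)*5.7 = -23.8 - (31.92) = -55.72

-18.1300 - 55.7200i


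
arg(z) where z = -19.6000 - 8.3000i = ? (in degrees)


Re = -19.6, Im = -8.3
arg = atan2(-8.3, -19.6) = -157.0488 degrees

arg(z) = -157.0488 degrees


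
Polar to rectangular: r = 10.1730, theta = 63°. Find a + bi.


a = 10.1730*cos(63°) = 10.1730*0.45399 = 4.6184
b = 10.1730*sin(63°) = 10.1730*0.89101 = 9.0642

4.6184 + 9.0642i


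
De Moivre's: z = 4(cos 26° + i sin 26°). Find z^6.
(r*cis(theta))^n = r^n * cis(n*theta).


r^6 = 4^6 = 4096
n*theta = 6*26° = 156° = 156° (mod 360)
a = 4096*cos(156°) = -3741.8822
b = 4096*sin(156°) = 1665.9933

4096 cis(156°) = -3741.8822 + 1665.9933i


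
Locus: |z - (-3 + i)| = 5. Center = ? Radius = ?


|z - z0| = r is a circle with center z0 and radius r.
Center = (-3, 1), radius = 5

Circle with center (-3, 1) and radius 5


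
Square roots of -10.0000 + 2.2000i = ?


|z| = sqrt(100+4.84) = 10.2391
sqrt((|z|+a)/2) = sqrt((10.2391+(-10))/2) = sqrt(0.1196) = 0.3458
sqrt((|z|-a)/2) = sqrt((10.2391-(-10))/2) = sqrt(10.1196) = 3.1811

±(0.3458 + 3.1811i) i.e. 0.3458 + 3.1811i and -0.3458 - 3.1811i


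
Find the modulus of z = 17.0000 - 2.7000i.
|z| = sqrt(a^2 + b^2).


|z| = sqrt(17^2 + (-2.7)^2) = sqrt(289 + 7.29) = sqrt(296.29) = 17.2131

|z| = 17.2131


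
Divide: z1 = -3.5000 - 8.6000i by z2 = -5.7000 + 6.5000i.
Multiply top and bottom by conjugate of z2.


Conjugate of z2 = -5.7000 - 6.5000i
Numerator: (-3.5000 - 8.6000i)(-5.7000 - 6.5000i) = -35.9500 + 71.7700i
Denominator: (-5.7)^2 + 6.5^2 = 74.74
Result = (-35.9500 + 71.7700i)/74.74

-0.4810 + 0.9603i


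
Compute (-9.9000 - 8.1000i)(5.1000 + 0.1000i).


Real = -9.9*5.1 - (-8.1)*0.1 = -50.49 - (-0.81) = -49.68
Imag = -9.9*0.1 + 5.1*(-8.1) = -0.99 - (41.31) = -42.3

-49.6800 - 42.3000i


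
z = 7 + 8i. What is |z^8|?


|z| = sqrt(49+64) = sqrt(113) = 10.6301
|z^8| = |z|^8 = (sqrt(113))^8 = 113^4 = 163047361

|z^8| = 163047361


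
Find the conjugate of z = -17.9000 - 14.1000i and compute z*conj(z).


z_bar = -17.9000 + 14.1000i
z*z_bar = (-17.9)^2 + (-14.1)^2 = 320.41 + 198.81 = 519.22

z_bar = -17.9000 + 14.1000i, z*z_bar = 519.22


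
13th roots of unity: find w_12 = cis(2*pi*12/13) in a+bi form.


Angle = 360*12/13 = 332.3077°
a = cos(332.3077°) = 0.8855
b = sin(332.3077°) = -0.4647

0.8855 - 0.4647i


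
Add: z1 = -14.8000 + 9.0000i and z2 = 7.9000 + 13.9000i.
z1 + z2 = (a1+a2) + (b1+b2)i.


Real: -14.8 + 7.9 = -6.9
Imag: 9 + 13.9 = 22.9

-6.9000 + 22.9000i


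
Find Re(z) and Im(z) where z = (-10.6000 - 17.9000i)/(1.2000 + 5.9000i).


Multiply by conjugate: (-10.6000 - 17.9000i)(1.2000 - 5.9000i) / (1.2^2 + 5.9^2)
Numerator real = -10.6*1.2 - (17.9)*5.9 = -118.33
Numerator imag = -17.9*1.2 - (-10.6)*5.9 = 41.06
Denominator = 36.25
Re(z) = -118.33/36.25 = -3.2643
Im(z) = 41.06/36.25 = 1.1327

Re(z) = -3.2643, Im(z) = 1.1327


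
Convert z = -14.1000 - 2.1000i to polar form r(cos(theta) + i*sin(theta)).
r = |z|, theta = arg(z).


r = sqrt(198.81+4.41) = sqrt(203.22) = 14.2555
theta = atan2(-2.1, -14.1) = -171.5289 degrees

r = 14.2555, theta = -171.5289 degrees


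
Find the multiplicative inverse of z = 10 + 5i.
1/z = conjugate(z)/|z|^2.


|z|^2 = 100+25 = 125
1/z = (10 - 5i)/125

1/z = 0.0800 - 0.0400i


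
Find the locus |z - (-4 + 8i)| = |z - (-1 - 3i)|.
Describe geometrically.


Equal distances means the locus is the perpendicular bisector of z1 and z2.
Midpoint = ((-4+(-1))/2, (8+(-3))/2) = (-2.5000, 2.5000)

Perpendicular bisector through (-2.5000, 2.5000)


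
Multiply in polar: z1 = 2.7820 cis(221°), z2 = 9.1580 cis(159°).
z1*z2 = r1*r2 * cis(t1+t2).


r = 2.7820 * 9.1580 = 25.4776
theta = 221° + 159° = 380° = 20° (mod 360)

25.4776 cis(20°)


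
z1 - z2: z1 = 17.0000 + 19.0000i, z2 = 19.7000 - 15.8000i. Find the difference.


Real: 17 - 19.7 = -2.7
Imag: 19 + 15.8 = 34.8

-2.7000 + 34.8000i


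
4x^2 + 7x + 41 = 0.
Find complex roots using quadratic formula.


disc = 7^2 - 4*4*41 = 49 - 656 = -607
sqrt(|disc|) = sqrt(607) = 24.6374
Real part = -7/(2*4) = -0.8750
Imag part = 24.6374/(2*4) = 3.0797

-0.8750 ± 3.0797i


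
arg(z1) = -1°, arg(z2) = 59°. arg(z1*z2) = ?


arg(z1*z2) = -1° + 59° = 58°
Normalized to (-180°, 180°]: 58°

58°


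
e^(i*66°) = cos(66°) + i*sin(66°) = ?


cos(66°) = 0.4067
sin(66°) = 0.9135

e^(i*66°) = 0.4067 + 0.9135i


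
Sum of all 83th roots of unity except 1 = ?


With w = e^(2*pi*i/83), all 83 of the 83th roots of unity w^0 = 1, w, ..., w^(82) sum to 0: 1 + w + ... + w^(82) = (1 - w^83)/(1 - w) = 0 since w^83 = 1, w ≠ 1.
Removing the root 1: w + w^2 + ... + w^(82) = 0 - 1 = -1

Sum = -1


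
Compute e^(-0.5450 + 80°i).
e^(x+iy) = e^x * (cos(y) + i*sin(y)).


e^-0.5450 = 0.5798
cos(80°) = 0.1736
sin(80°) = 0.9848
Real = 0.5798*0.1736 = 0.1007
Imag = 0.5798*0.9848 = 0.5710

0.1007 + 0.5710i


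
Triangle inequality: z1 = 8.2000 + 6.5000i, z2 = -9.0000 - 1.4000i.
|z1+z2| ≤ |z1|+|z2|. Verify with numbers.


|z1| = sqrt(8.2^2 + 6.5^2) = sqrt(109.49) = 10.4637
|z2| = sqrt((-9)^2 + (-1.4)^2) = sqrt(82.96) = 9.1082
z1+z2 = -0.8000 + 5.1000i
|z1+z2| = sqrt(26.65) = 5.1624
|z1|+|z2| = 10.4637 + 9.1082 = 19.5719

|z1+z2| = 5.1624 ≤ |z1|+|z2| = 19.5719 (verified)


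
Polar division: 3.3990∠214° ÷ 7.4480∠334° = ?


r = 3.3990 / 7.4480 = 0.4564
theta = 214° - 334° = -120° = 240° (mod 360)

0.4564 cis(240°)


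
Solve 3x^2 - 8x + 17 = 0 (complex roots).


disc = (-8)^2 - 4*3*17 = 64 - 204 = -140
sqrt(|disc|) = sqrt(140) = 11.8322
Real part = 8/(2*3) = 1.3333
Imag part = 11.8322/(2*3) = 1.9720

1.3333 ± 1.9720i


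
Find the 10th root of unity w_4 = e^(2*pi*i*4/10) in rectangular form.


Angle = 360*4/10 = 144°
a = cos(144°) = -0.8090
b = sin(144°) = 0.5878

-0.8090 + 0.5878i


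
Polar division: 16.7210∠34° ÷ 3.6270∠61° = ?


r = 16.7210 / 3.6270 = 4.6101
theta = 34° - 61° = -27° = 333° (mod 360)

4.6101 cis(333°)


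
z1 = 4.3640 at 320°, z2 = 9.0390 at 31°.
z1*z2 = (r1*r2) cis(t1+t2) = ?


r = 4.3640 * 9.0390 = 39.4462
theta = 320° + 31° = 351° = 351° (mod 360)

39.4462 cis(351°)


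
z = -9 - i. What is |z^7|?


|z| = sqrt(81+1) = sqrt(82) = 9.0554
|z^7| = |z|^7 = (sqrt(82))^7 = 82^3 * sqrt(82) = 551368*sqrt(82)

|z^7| = 551368*sqrt(82) ≈ 4992849.5928


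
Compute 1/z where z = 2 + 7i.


|z|^2 = 4+49 = 53
1/z = (2 - 7i)/53

1/z = 0.0377 - 0.1321i


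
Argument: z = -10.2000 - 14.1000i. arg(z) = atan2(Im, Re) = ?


Re = -10.2, Im = -14.1
arg = atan2(-14.1, -10.2) = -125.8821 degrees

arg(z) = -125.8821 degrees


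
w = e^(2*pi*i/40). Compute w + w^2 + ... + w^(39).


With w = e^(2*pi*i/40), all 40 of the 40th roots of unity w^0 = 1, w, ..., w^(39) sum to 0: 1 + w + ... + w^(39) = (1 - w^40)/(1 - w) = 0 since w^40 = 1, w ≠ 1.
Removing the root 1: w + w^2 + ... + w^(39) = 0 - 1 = -1

Sum = -1


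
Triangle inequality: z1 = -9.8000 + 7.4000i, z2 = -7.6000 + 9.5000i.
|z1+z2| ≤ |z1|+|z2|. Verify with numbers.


|z1| = sqrt((-9.8)^2 + 7.4^2) = sqrt(150.8) = 12.2801
|z2| = sqrt((-7.6)^2 + 9.5^2) = sqrt(148.01) = 12.1659
z1+z2 = -17.4000 + 16.9000i
|z1+z2| = sqrt(588.37) = 24.2563
|z1|+|z2| = 12.2801 + 12.1659 = 24.4460

|z1+z2| = 24.2563 ≤ |z1|+|z2| = 24.4460 (verified)


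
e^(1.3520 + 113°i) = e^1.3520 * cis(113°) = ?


e^1.3520 = 3.86515
cos(113°) = -0.39073
sin(113°) = 0.9205
Real = 3.86515*(-0.39073) = -1.5102
Imag = 3.86515*0.9205 = 3.5579

-1.5102 + 3.5579i


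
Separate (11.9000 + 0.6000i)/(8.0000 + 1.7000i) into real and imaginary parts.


Multiply by conjugate: (11.9000 + 0.6000i)(8.0000 - 1.7000i) / (8^2 + 1.7^2)
Numerator real = 11.9*8 + 0.6*1.7 = 96.22
Numerator imag = 0.6*8 - 11.9*1.7 = -15.43
Denominator = 66.89
Re(z) = 96.22/66.89 = 1.4385
Im(z) = -15.43/66.89 = -0.2307

Re(z) = 1.4385, Im(z) = -0.2307


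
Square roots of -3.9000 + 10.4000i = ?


|z| = sqrt(15.21+108.16) = 11.1072
sqrt((|z|+a)/2) = sqrt((11.1072+(-3.9))/2) = sqrt(3.6036) = 1.8983
sqrt((|z|-a)/2) = sqrt((11.1072-(-3.9))/2) = sqrt(7.5036) = 2.7393

±(1.8983 + 2.7393i) i.e. 1.8983 + 2.7393i and -1.8983 - 2.7393i


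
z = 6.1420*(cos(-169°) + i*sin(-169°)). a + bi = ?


a = 6.1420*cos(-169°) = 6.1420*(-0.98163) = -6.0292
b = 6.1420*sin(-169°) = 6.1420*(-0.1908) = -1.1719

-6.0292 - 1.1719i


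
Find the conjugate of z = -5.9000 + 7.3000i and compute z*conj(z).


z_bar = -5.9000 - 7.3000i
z*z_bar = (-5.9)^2 + 7.3^2 = 34.81 + 53.29 = 88.1

z_bar = -5.9000 - 7.3000i, z*z_bar = 88.1


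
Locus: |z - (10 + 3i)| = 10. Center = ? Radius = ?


|z - z0| = r is a circle with center z0 and radius r.
Center = (10, 3), radius = 10

Circle with center (10, 3) and radius 10


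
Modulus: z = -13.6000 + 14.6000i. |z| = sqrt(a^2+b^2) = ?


|z| = sqrt((-13.6)^2 + 14.6^2) = sqrt(184.96 + 213.16) = sqrt(398.12) = 19.9529

|z| = 19.9529


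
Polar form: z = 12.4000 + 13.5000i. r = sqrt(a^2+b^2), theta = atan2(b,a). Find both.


r = sqrt(153.76+182.25) = sqrt(336.01) = 18.3306
theta = atan2(13.5, 12.4) = 47.4319 degrees

r = 18.3306, theta = 47.4319 degrees


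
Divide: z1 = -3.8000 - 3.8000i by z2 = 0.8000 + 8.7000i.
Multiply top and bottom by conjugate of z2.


Conjugate of z2 = 0.8000 - 8.7000i
Numerator: (-3.8000 - 3.8000i)(0.8000 - 8.7000i) = -36.1000 + 30.0200i
Denominator: 0.8^2 + 8.7^2 = 76.33
Result = (-36.1000 + 30.0200i)/76.33

-0.4729 + 0.3933i


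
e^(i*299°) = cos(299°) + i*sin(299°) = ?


cos(299°) = 0.4848
sin(299°) = -0.8746

e^(i*299°) = 0.4848 - 0.8746i


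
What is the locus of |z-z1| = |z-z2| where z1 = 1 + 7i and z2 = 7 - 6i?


Equal distances means the locus is the perpendicular bisector of z1 and z2.
Midpoint = ((1+7)/2, (7+(-6))/2) = (4.0000, 0.5000)

Perpendicular bisector through (4.0000, 0.5000)


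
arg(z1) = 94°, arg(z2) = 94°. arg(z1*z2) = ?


arg(z1*z2) = 94° + 94° = 188°
Normalized to (-180°, 180°]: -172°

-172°


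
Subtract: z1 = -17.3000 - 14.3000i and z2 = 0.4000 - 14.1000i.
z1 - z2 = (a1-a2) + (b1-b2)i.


Real: -17.3 - 0.4 = -17.7
Imag: -14.3 + 14.1 = -0.2

-17.7000 - 0.2000i


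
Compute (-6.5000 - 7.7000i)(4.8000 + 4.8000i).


Real = -6.5*4.8 - (-7.7)*4.8 = -31.2 - (-36.96) = 5.76
Imag = -6.5*4.8 + 4.8*(-7.7) = -31.2 - (36.96) = -68.16

5.7600 - 68.1600i


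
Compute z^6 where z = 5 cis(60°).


r^6 = 5^6 = 15625
n*theta = 6*60° = 360° = 0° (mod 360)
a = 15625*cos(0°) = 15625.0000
b = 15625*sin(0°) = 0

15625 cis(0°) = 15625.0000 + 0i


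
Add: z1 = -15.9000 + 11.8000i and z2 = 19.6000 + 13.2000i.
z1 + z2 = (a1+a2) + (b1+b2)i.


Real: -15.9 + 19.6 = 3.7
Imag: 11.8 + 13.2 = 25

3.7000 + 25.0000i


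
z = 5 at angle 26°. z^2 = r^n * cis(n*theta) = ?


r^2 = 5^2 = 25
n*theta = 2*26° = 52° = 52° (mod 360)
a = 25*cos(52°) = 15.3915
b = 25*sin(52°) = 19.7003

25 cis(52°) = 15.3915 + 19.7003i


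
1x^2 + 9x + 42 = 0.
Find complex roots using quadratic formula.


disc = 9^2 - 4*1*42 = 81 - 168 = -87
sqrt(|disc|) = sqrt(87) = 9.3274
Real part = -9/(2*1) = -4.5000
Imag part = 9.3274/(2*1) = 4.6637

-4.5000 ± 4.6637i


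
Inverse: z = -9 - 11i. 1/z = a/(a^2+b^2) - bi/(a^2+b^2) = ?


|z|^2 = 81+121 = 202
1/z = (-9 + 11i)/202

1/z = -0.0446 + 0.0545i


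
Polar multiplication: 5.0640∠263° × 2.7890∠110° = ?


r = 5.0640 * 2.7890 = 14.1235
theta = 263° + 110° = 373° = 13° (mod 360)

14.1235 cis(13°)


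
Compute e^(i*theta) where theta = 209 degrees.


cos(209°) = -0.8746
sin(209°) = -0.4848

e^(i*209°) = -0.8746 - 0.4848i


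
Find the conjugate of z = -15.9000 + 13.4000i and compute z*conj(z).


z_bar = -15.9000 - 13.4000i
z*z_bar = (-15.9)^2 + 13.4^2 = 252.81 + 179.56 = 432.37

z_bar = -15.9000 - 13.4000i, z*z_bar = 432.37


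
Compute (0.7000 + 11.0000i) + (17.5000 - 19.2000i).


Real: 0.7 + 17.5 = 18.2
Imag: 11 - 19.2 = -8.2

18.2000 - 8.2000i


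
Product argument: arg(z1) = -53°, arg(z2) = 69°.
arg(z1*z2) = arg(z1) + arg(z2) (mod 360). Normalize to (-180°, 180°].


arg(z1*z2) = -53° + 69° = 16°
Normalized to (-180°, 180°]: 16°

16°


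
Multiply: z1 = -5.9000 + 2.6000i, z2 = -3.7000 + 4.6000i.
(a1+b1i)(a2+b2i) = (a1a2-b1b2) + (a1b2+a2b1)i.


Real = -5.9*(-3.7) - 2.6*4.6 = 21.83 - 11.96 = 9.87
Imag = -5.9*4.6 - (3.7)*2.6 = -27.14 - (9.62) = -36.76

9.8700 - 36.7600i


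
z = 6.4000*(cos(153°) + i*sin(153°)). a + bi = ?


a = 6.4000*cos(153°) = 6.4000*(-0.891) = -5.7024
b = 6.4000*sin(153°) = 6.4000*0.45399 = 2.9055

-5.7024 + 2.9055i


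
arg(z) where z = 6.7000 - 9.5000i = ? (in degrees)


Re = 6.7, Im = -9.5
arg = atan2(-9.5, 6.7) = -54.8061 degrees

arg(z) = -54.8061 degrees


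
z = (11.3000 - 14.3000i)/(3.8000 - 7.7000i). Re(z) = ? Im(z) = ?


Multiply by conjugate: (11.3000 - 14.3000i)(3.8000 + 7.7000i) / (3.8^2 + (-7.7)^2)
Numerator real = 11.3*3.8 - (14.3)*(-7.7) = 153.05
Numerator imag = -14.3*3.8 - 11.3*(-7.7) = 32.67
Denominator = 73.73
Re(z) = 153.05/73.73 = 2.0758
Im(z) = 32.67/73.73 = 0.4431

Re(z) = 2.0758, Im(z) = 0.4431


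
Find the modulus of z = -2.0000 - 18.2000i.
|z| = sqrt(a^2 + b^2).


|z| = sqrt((-2)^2 + (-18.2)^2) = sqrt(4 + 331.24) = sqrt(335.24) = 18.3096

|z| = 18.3096


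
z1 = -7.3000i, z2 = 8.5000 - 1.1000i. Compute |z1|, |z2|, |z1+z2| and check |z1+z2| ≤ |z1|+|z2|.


|z1| = sqrt(0^2 + (-7.3)^2) = sqrt(53.29) = 7.3000
|z2| = sqrt(8.5^2 + (-1.1)^2) = sqrt(73.46) = 8.5709
z1+z2 = 8.5000 - 8.4000i
|z1+z2| = sqrt(142.81) = 11.9503
|z1|+|z2| = 7.3000 + 8.5709 = 15.8709

|z1+z2| = 11.9503 ≤ |z1|+|z2| = 15.8709 (verified)


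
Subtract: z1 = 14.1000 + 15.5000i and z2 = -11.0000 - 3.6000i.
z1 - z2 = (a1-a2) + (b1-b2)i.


Real: 14.1 + 11 = 25.1
Imag: 15.5 + 3.6 = 19.1

25.1000 + 19.1000i


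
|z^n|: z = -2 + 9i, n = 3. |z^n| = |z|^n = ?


|z| = sqrt(4+81) = sqrt(85) = 9.2195
|z^3| = |z|^3 = (sqrt(85))^3 = 85*sqrt(85)

|z^3| = 85*sqrt(85) ≈ 783.6613


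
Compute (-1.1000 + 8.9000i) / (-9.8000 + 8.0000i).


Conjugate of z2 = -9.8000 - 8.0000i
Numerator: (-1.1000 + 8.9000i)(-9.8000 - 8.0000i) = 81.9800 - 78.4200i
Denominator: (-9.8)^2 + 8^2 = 160.04
Result = (81.9800 - 78.4200i)/160.04

0.5122 - 0.4900i


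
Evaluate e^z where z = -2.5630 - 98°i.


e^-2.5630 = 0.0771
cos(-98°) = -0.1392
sin(-98°) = -0.99027
Real = 0.0771*(-0.1392) = -0.0107
Imag = 0.0771*(-0.99027) = -0.0763

-0.0107 - 0.0763i


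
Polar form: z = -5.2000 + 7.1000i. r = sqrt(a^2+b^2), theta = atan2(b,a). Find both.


r = sqrt(27.04+50.41) = sqrt(77.45) = 8.8006
theta = atan2(7.1, -5.2) = 126.2188 degrees

r = 8.8006, theta = 126.2188 degrees


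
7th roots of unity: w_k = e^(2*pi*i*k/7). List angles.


The 7th roots of unity are cis(360k/7°) for k=0..6
Angle step = 360/7 = 51.4286°
Primitive root: cis(51.4286°)
Primitive root = 0.6235 + 0.7818i

7 roots at angles: 0°, 51.4286°, 102.8571°, 154.2857°, 205.7143°, 257.1429°, 308.5714°


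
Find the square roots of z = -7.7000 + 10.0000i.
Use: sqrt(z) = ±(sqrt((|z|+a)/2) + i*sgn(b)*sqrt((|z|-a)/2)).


|z| = sqrt(59.29+100) = 12.6210
sqrt((|z|+a)/2) = sqrt((12.6210+(-7.7))/2) = sqrt(2.4605) = 1.5686
sqrt((|z|-a)/2) = sqrt((12.6210-(-7.7))/2) = sqrt(10.1605) = 3.1876

±(1.5686 + 3.1876i) i.e. 1.5686 + 3.1876i and -1.5686 - 3.1876i


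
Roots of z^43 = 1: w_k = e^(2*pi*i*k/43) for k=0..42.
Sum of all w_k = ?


The sum of all 43th roots of unity is 0.
Geometric series: (1 - w^43)/(1 - w) = (1-1)/(1-w) = 0 since w^43 = 1, w ≠ 1.
Alternatively: coefficient of z^42 in z^43 - 1 is 0.

0


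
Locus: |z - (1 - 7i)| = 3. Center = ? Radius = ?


|z - z0| = r is a circle with center z0 and radius r.
Center = (1, -7), radius = 3

Circle with center (1, -7) and radius 3


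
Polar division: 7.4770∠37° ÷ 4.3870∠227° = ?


r = 7.4770 / 4.3870 = 1.7044
theta = 37° - 227° = -190° = 170° (mod 360)

1.7044 cis(170°)


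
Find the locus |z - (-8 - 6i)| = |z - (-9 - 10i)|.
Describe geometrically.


Equal distances means the locus is the perpendicular bisector of z1 and z2.
Midpoint = ((-8+(-9))/2, (-6+(-10))/2) = (-8.5000, -8.0000)

Perpendicular bisector through (-8.5000, -8.0000)


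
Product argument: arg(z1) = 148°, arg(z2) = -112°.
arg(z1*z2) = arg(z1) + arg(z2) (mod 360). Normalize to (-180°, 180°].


arg(z1*z2) = 148° - 112° = 36°
Normalized to (-180°, 180°]: 36°

36°


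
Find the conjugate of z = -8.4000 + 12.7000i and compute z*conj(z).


z_bar = -8.4000 - 12.7000i
z*z_bar = (-8.4)^2 + 12.7^2 = 70.56 + 161.29 = 231.85

z_bar = -8.4000 - 12.7000i, z*z_bar = 231.85


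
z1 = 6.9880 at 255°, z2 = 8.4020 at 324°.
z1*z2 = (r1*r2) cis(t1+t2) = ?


r = 6.9880 * 8.4020 = 58.7132
theta = 255° + 324° = 579° = 219° (mod 360)

58.7132 cis(219°)


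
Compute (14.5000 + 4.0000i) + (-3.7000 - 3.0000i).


Real: 14.5 - 3.7 = 10.8
Imag: 4 - 3 = 1

10.8000 + i


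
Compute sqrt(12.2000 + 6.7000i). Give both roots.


|z| = sqrt(148.84+44.89) = 13.9187
sqrt((|z|+a)/2) = sqrt((13.9187+12.2)/2) = sqrt(13.0593) = 3.6138
sqrt((|z|-a)/2) = sqrt((13.9187-12.2)/2) = sqrt(0.8593) = 0.9270

±(3.6138 + 0.9270i) i.e. 3.6138 + 0.9270i and -3.6138 - 0.9270i


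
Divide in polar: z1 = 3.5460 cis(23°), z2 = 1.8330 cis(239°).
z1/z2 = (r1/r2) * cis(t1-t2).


r = 3.5460 / 1.8330 = 1.9345
theta = 23° - 239° = -216° = 144° (mod 360)

1.9345 cis(144°)


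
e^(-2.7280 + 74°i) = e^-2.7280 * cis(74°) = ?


e^-2.7280 = 0.0653
cos(74°) = 0.2756
sin(74°) = 0.9613
Real = 0.0653*0.2756 = 0.0180
Imag = 0.0653*0.9613 = 0.0628

0.0180 + 0.0628i


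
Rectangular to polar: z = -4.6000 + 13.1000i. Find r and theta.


r = sqrt(21.16+171.61) = sqrt(192.77) = 13.8842
theta = atan2(13.1, -4.6) = 109.3485 degrees

r = 13.8842, theta = 109.3485 degrees


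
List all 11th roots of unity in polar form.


The 11th roots of unity are cis(360k/11°) for k=0..10
Angle step = 360/11 = 32.7273°
Primitive root: cis(32.7273°)
Primitive root = 0.8413 + 0.5406i

11 roots at angles: 0°, 32.7273°, 65.4545°, 98.1818°, 130.9091°, 163.6364°, 196.3636°, 229.0909°, 261.8182°, 294.5455°, 327.2727°


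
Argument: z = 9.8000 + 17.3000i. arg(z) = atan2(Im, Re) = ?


Re = 9.8, Im = 17.3
arg = atan2(17.3, 9.8) = 60.4696 degrees

arg(z) = 60.4696 degrees


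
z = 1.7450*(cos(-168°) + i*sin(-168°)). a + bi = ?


a = 1.7450*cos(-168°) = 1.7450*(-0.97815) = -1.7069
b = 1.7450*sin(-168°) = 1.7450*(-0.2079) = -0.3628

-1.7069 - 0.3628i


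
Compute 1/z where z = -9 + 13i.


|z|^2 = 81+169 = 250
1/z = (-9 - 13i)/250

1/z = -0.0360 - 0.0520i


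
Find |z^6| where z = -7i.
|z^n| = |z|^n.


|z| = sqrt(0+49) = sqrt(49) = 7
|z^6| = |z|^6 = 7^6 = 117649

|z^6| = 117649


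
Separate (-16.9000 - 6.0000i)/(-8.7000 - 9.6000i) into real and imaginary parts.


Multiply by conjugate: (-16.9000 - 6.0000i)(-8.7000 + 9.6000i) / ((-8.7)^2 + (-9.6)^2)
Numerator real = -16.9*(-8.7) - (6)*(-9.6) = 204.63
Numerator imag = -6*(-8.7) - (-16.9)*(-9.6) = -110.04
Denominator = 167.85
Re(z) = 204.63/167.85 = 1.2191
Im(z) = -110.04/167.85 = -0.6556

Re(z) = 1.2191, Im(z) = -0.6556


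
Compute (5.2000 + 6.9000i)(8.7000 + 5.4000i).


Real = 5.2*8.7 - 6.9*5.4 = 45.24 - 37.26 = 7.98
Imag = 5.2*5.4 + 8.7*6.9 = 28.08 + 60.03 = 88.11

7.9800 + 88.1100i


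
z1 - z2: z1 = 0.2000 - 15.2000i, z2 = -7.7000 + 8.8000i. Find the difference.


Real: 0.2 + 7.7 = 7.9
Imag: -15.2 - 8.8 = -24

7.9000 - 24.0000i


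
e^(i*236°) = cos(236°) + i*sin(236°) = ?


cos(236°) = -0.5592
sin(236°) = -0.8290

e^(i*236°) = -0.5592 - 0.8290i


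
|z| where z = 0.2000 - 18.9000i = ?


|z| = sqrt(0.2^2 + (-18.9)^2) = sqrt(0.04 + 357.21) = sqrt(357.25) = 18.9011

|z| = 18.9011


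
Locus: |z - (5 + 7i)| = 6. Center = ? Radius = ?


|z - z0| = r is a circle with center z0 and radius r.
Center = (5, 7), radius = 6

Circle with center (5, 7) and radius 6


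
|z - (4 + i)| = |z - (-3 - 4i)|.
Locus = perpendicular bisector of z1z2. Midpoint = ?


Equal distances means the locus is the perpendicular bisector of z1 and z2.
Midpoint = ((4+(-3))/2, (1+(-4))/2) = (0.5000, -1.5000)

Perpendicular bisector through (0.5000, -1.5000)


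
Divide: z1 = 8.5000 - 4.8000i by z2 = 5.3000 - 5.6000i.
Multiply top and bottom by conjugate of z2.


Conjugate of z2 = 5.3000 + 5.6000i
Numerator: (8.5000 - 4.8000i)(5.3000 + 5.6000i) = 71.9300 + 22.1600i
Denominator: 5.3^2 + (-5.6)^2 = 59.45
Result = (71.9300 + 22.1600i)/59.45

1.2099 + 0.3728i


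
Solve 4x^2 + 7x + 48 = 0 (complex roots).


disc = 7^2 - 4*4*48 = 49 - 768 = -719
sqrt(|disc|) = sqrt(719) = 26.8142
Real part = -7/(2*4) = -0.8750
Imag part = 26.8142/(2*4) = 3.3518

-0.8750 ± 3.3518i


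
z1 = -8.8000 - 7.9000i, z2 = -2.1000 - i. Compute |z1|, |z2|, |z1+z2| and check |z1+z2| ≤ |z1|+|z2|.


|z1| = sqrt((-8.8)^2 + (-7.9)^2) = sqrt(139.85) = 11.8258
|z2| = sqrt((-2.1)^2 + (-1)^2) = sqrt(5.41) = 2.3259
z1+z2 = -10.9000 - 8.9000i
|z1+z2| = sqrt(198.02) = 14.0720
|z1|+|z2| = 11.8258 + 2.3259 = 14.1517

|z1+z2| = 14.0720 ≤ |z1|+|z2| = 14.1517 (verified)


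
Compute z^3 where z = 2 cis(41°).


r^3 = 2^3 = 8
n*theta = 3*41° = 123° = 123° (mod 360)
a = 8*cos(123°) = -4.3571
b = 8*sin(123°) = 6.7094

8 cis(123°) = -4.3571 + 6.7094i


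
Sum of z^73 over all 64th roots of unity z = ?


The roots are w_k = w^k with w = e^(2*pi*i/64), and (w^k)^73 = (w^73)^k.
So S = 1 + u + u^2 + ... + u^(63) with u = w^73.
73 = 1*64 + 9, so 73 is not a multiple of 64: u = (w^64)^1 * w^9 = w^9 ≠ 1 (w is a primitive 64th root), while u^64 = (w^64)^73 = 1.
Geometric series: S = (1 - u^64)/(1 - u) = (1 - 1)/(1 - u) = 0

S = 0


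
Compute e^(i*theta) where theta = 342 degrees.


cos(342°) = 0.9511
sin(342°) = -0.3090

e^(i*342°) = 0.9511 - 0.3090i


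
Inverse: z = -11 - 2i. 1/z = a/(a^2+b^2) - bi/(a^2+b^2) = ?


|z|^2 = 121+4 = 125
1/z = (-11 + 2i)/125

1/z = -0.0880 + 0.0160i


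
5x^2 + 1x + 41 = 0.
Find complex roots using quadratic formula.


disc = 1^2 - 4*5*41 = 1 - 820 = -819
sqrt(|disc|) = sqrt(819) = 28.6182
Real part = -1/(2*5) = -0.1000
Imag part = 28.6182/(2*5) = 2.8618

-0.1000 ± 2.8618i


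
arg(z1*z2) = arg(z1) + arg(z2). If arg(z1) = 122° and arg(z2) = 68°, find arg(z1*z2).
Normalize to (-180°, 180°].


arg(z1*z2) = 122° + 68° = 190°
Normalized to (-180°, 180°]: -170°

-170°


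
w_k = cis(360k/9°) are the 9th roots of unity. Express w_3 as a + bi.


Angle = 360*3/9 = 120°
a = cos(120°) = -0.5000
b = sin(120°) = 0.8660

-0.5000 + 0.8660i


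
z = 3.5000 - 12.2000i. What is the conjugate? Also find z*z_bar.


z_bar = 3.5000 + 12.2000i
z*z_bar = 3.5^2 + (-12.2)^2 = 12.25 + 148.84 = 161.09

z_bar = 3.5000 + 12.2000i, z*z_bar = 161.09


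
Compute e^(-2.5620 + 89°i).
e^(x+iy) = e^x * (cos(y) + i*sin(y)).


e^-2.5620 = 0.07715
cos(89°) = 0.01745
sin(89°) = 0.9998
Real = 0.07715*0.01745 = 0.0013
Imag = 0.07715*0.9998 = 0.0771

0.0013 + 0.0771i


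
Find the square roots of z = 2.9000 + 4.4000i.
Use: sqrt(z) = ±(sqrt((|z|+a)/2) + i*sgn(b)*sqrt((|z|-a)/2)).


|z| = sqrt(8.41+19.36) = 5.2697
sqrt((|z|+a)/2) = sqrt((5.2697+2.9)/2) = sqrt(4.0849) = 2.0211
sqrt((|z|-a)/2) = sqrt((5.2697-2.9)/2) = sqrt(1.1849) = 1.0885

±(2.0211 + 1.0885i) i.e. 2.0211 + 1.0885i and -2.0211 - 1.0885i


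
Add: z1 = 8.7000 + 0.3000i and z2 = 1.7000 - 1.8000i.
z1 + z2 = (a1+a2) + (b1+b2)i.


Real: 8.7 + 1.7 = 10.4
Imag: 0.3 - 1.8 = -1.5

10.4000 - 1.5000i


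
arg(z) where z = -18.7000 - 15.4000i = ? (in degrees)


Re = -18.7, Im = -15.4
arg = atan2(-15.4, -18.7) = -140.5275 degrees

arg(z) = -140.5275 degrees


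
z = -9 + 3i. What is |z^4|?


|z| = sqrt(81+9) = sqrt(90) = 9.4868
|z^4| = |z|^4 = (sqrt(90))^4 = 90^2 = 8100

|z^4| = 8100


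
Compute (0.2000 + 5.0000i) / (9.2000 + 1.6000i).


Conjugate of z2 = 9.2000 - 1.6000i
Numerator: (0.2000 + 5.0000i)(9.2000 - 1.6000i) = 9.8400 + 45.6800i
Denominator: 9.2^2 + 1.6^2 = 87.2
Result = (9.8400 + 45.6800i)/87.2

0.1128 + 0.5239i


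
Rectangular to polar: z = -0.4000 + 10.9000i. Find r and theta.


r = sqrt(0.16+118.81) = sqrt(118.97) = 10.9073
theta = atan2(10.9, -0.4) = 92.1017 degrees

r = 10.9073, theta = 92.1017 degrees


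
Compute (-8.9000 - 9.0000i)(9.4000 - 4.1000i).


Real = -8.9*9.4 - (-9)*(-4.1) = -83.66 - 36.9 = -120.56
Imag = -8.9*(-4.1) + 9.4*(-9) = 36.49 - (84.6) = -48.11

-120.5600 - 48.1100i


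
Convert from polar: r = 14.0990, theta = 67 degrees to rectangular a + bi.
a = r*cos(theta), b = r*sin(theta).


a = 14.0990*cos(67°) = 14.0990*0.39073 = 5.5089
b = 14.0990*sin(67°) = 14.0990*0.920505 = 12.9782

5.5089 + 12.9782i


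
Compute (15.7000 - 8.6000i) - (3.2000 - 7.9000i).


Real: 15.7 - 3.2 = 12.5
Imag: -8.6 + 7.9 = -0.7

12.5000 - 0.7000i


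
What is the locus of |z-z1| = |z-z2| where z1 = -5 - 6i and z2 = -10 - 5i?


Equal distances means the locus is the perpendicular bisector of z1 and z2.
Midpoint = ((-5+(-10))/2, (-6+(-5))/2) = (-7.5000, -5.5000)

Perpendicular bisector through (-7.5000, -5.5000)


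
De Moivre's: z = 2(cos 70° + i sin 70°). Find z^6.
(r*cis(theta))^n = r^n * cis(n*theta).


r^6 = 2^6 = 64
n*theta = 6*70° = 420° = 60° (mod 360)
a = 64*cos(60°) = 32.0000
b = 64*sin(60°) = 55.4256

64 cis(60°) = 32.0000 + 55.4256i


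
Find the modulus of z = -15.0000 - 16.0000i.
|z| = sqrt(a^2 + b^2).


|z| = sqrt((-15)^2 + (-16)^2) = sqrt(225 + 256) = sqrt(481) = 21.9317

|z| = 21.9317


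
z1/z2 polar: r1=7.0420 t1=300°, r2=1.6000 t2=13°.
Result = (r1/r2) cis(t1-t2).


r = 7.0420 / 1.6000 = 4.4012
theta = 300° - 13° = 287° = 287° (mod 360)

4.4012 cis(287°)


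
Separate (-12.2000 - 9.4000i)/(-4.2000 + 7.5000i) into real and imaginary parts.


Multiply by conjugate: (-12.2000 - 9.4000i)(-4.2000 - 7.5000i) / ((-4.2)^2 + 7.5^2)
Numerator real = -12.2*(-4.2) - (9.4)*7.5 = -19.26
Numerator imag = -9.4*(-4.2) - (-12.2)*7.5 = 130.98
Denominator = 73.89
Re(z) = -19.26/73.89 = -0.2607
Im(z) = 130.98/73.89 = 1.7726

Re(z) = -0.2607, Im(z) = 1.7726


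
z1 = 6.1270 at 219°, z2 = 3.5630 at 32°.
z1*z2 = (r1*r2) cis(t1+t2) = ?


r = 6.1270 * 3.5630 = 21.8305
theta = 219° + 32° = 251° = 251° (mod 360)

21.8305 cis(251°)


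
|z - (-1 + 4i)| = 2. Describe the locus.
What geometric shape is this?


|z - z0| = r is a circle with center z0 and radius r.
Center = (-1, 4), radius = 2

Circle with center (-1, 4) and radius 2


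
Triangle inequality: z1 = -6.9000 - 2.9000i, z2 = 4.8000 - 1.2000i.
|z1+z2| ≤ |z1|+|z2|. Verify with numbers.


|z1| = sqrt((-6.9)^2 + (-2.9)^2) = sqrt(56.02) = 7.4847
|z2| = sqrt(4.8^2 + (-1.2)^2) = sqrt(24.48) = 4.9477
z1+z2 = -2.1000 - 4.1000i
|z1+z2| = sqrt(21.22) = 4.6065
|z1|+|z2| = 7.4847 + 4.9477 = 12.4324

|z1+z2| = 4.6065 ≤ |z1|+|z2| = 12.4324 (verified)


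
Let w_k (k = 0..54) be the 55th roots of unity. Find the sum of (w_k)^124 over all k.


The roots are w_k = w^k with w = e^(2*pi*i/55), and (w^k)^124 = (w^124)^k.
So S = 1 + u + u^2 + ... + u^(54) with u = w^124.
124 = 2*55 + 14, so 124 is not a multiple of 55: u = (w^55)^2 * w^14 = w^14 ≠ 1 (w is a primitive 55th root), while u^55 = (w^55)^124 = 1.
Geometric series: S = (1 - u^55)/(1 - u) = (1 - 1)/(1 - u) = 0

S = 0


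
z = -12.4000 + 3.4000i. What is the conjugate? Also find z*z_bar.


z_bar = -12.4000 - 3.4000i
z*z_bar = (-12.4)^2 + 3.4^2 = 153.76 + 11.56 = 165.32

z_bar = -12.4000 - 3.4000i, z*z_bar = 165.32


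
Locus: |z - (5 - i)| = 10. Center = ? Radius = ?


|z - z0| = r is a circle with center z0 and radius r.
Center = (5, -1), radius = 10

Circle with center (5, -1) and radius 10


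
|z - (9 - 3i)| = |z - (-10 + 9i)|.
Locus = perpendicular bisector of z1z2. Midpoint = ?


Equal distances means the locus is the perpendicular bisector of z1 and z2.
Midpoint = ((9+(-10))/2, (-3+9)/2) = (-0.5000, 3.0000)

Perpendicular bisector through (-0.5000, 3.0000)


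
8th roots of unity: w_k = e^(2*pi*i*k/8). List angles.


The 8th roots of unity are cis(360k/8°) for k=0..7
Angle step = 360/8 = 45°
Primitive root: cis(45°)
Primitive root = 0.7071 + 0.7071i

8 roots at angles: 0°, 45°, 90°, 135°, 180°, 225°, 270°, 315°


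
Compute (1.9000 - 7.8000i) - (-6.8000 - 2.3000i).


Real: 1.9 + 6.8 = 8.7
Imag: -7.8 + 2.3 = -5.5

8.7000 - 5.5000i


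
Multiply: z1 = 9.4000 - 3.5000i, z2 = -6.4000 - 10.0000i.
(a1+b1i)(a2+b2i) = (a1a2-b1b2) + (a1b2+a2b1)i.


Real = 9.4*(-6.4) - (-3.5)*(-10) = -60.16 - 35 = -95.16
Imag = 9.4*(-10) - (6.4)*(-3.5) = -94 + 22.4 = -71.6

-95.1600 - 71.6000i


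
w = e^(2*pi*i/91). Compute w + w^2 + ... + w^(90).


With w = e^(2*pi*i/91), all 91 of the 91th roots of unity w^0 = 1, w, ..., w^(90) sum to 0: 1 + w + ... + w^(90) = (1 - w^91)/(1 - w) = 0 since w^91 = 1, w ≠ 1.
Removing the root 1: w + w^2 + ... + w^(90) = 0 - 1 = -1

Sum = -1


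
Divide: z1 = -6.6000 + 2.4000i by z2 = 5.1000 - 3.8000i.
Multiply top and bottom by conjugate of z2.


Conjugate of z2 = 5.1000 + 3.8000i
Numerator: (-6.6000 + 2.4000i)(5.1000 + 3.8000i) = -42.7800 - 12.8400i
Denominator: 5.1^2 + (-3.8)^2 = 40.45
Result = (-42.7800 - 12.8400i)/40.45

-1.0576 - 0.3174i


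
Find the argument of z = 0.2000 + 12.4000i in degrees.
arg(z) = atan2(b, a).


Re = 0.2, Im = 12.4
arg = atan2(12.4, 0.2) = 89.0760 degrees

arg(z) = 89.0760 degrees


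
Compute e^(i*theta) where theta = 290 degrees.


cos(290°) = 0.3420
sin(290°) = -0.9397

e^(i*290°) = 0.3420 - 0.9397i


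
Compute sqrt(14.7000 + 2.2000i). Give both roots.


|z| = sqrt(216.09+4.84) = 14.8637
sqrt((|z|+a)/2) = sqrt((14.8637+14.7)/2) = sqrt(14.7819) = 3.8447
sqrt((|z|-a)/2) = sqrt((14.8637-14.7)/2) = sqrt(0.0819) = 0.2861

±(3.8447 + 0.2861i) i.e. 3.8447 + 0.2861i and -3.8447 - 0.2861i


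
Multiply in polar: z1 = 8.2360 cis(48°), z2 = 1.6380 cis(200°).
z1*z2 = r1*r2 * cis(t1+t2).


r = 8.2360 * 1.6380 = 13.4906
theta = 48° + 200° = 248° = 248° (mod 360)

13.4906 cis(248°)


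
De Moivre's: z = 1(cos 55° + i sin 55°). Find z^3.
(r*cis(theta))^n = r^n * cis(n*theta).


r^3 = 1^3 = 1
n*theta = 3*55° = 165° = 165° (mod 360)
a = 1*cos(165°) = -0.9659
b = 1*sin(165°) = 0.2588

1 cis(165°) = -0.9659 + 0.2588i


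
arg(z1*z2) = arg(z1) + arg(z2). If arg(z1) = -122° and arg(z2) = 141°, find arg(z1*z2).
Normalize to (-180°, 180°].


arg(z1*z2) = -122° + 141° = 19°
Normalized to (-180°, 180°]: 19°

19°


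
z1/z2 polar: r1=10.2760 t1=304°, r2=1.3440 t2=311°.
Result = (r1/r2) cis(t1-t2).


r = 10.2760 / 1.3440 = 7.6458
theta = 304° - 311° = -7° = 353° (mod 360)

7.6458 cis(353°)


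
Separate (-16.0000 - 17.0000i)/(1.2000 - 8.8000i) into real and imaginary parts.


Multiply by conjugate: (-16.0000 - 17.0000i)(1.2000 + 8.8000i) / (1.2^2 + (-8.8)^2)
Numerator real = -16*1.2 - (17)*(-8.8) = 130.4
Numerator imag = -17*1.2 - (-16)*(-8.8) = -161.2
Denominator = 78.88
Re(z) = 130.4/78.88 = 1.6531
Im(z) = -161.2/78.88 = -2.0436

Re(z) = 1.6531, Im(z) = -2.0436


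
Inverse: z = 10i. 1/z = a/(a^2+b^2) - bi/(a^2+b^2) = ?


|z|^2 = 0+100 = 100
1/z = (0 - 10i)/100

1/z = 0 - 0.1000i


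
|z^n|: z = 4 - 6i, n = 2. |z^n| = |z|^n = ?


|z| = sqrt(16+36) = sqrt(52) = 7.2111
|z^2| = |z|^2 = (sqrt(52))^2 = 52

|z^2| = 52


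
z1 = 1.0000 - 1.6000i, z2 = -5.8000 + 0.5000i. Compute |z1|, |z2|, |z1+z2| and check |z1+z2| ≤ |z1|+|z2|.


|z1| = sqrt(1^2 + (-1.6)^2) = sqrt(3.56) = 1.8868
|z2| = sqrt((-5.8)^2 + 0.5^2) = sqrt(33.89) = 5.8215
z1+z2 = -4.8000 - 1.1000i
|z1+z2| = sqrt(24.25) = 4.9244
|z1|+|z2| = 1.8868 + 5.8215 = 7.7083

|z1+z2| = 4.9244 ≤ |z1|+|z2| = 7.7083 (verified)


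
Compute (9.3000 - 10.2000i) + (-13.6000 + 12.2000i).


Real: 9.3 - 13.6 = -4.3
Imag: -10.2 + 12.2 = 2

-4.3000 + 2.0000i


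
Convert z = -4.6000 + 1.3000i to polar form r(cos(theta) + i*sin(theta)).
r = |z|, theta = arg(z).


r = sqrt(21.16+1.69) = sqrt(22.85) = 4.7802
theta = atan2(1.3, -4.6) = 164.2192 degrees

r = 4.7802, theta = 164.2192 degrees


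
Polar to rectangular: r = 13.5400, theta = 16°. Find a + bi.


a = 13.5400*cos(16°) = 13.5400*0.96126 = 13.0155
b = 13.5400*sin(16°) = 13.5400*0.275637 = 3.7321

13.0155 + 3.7321i


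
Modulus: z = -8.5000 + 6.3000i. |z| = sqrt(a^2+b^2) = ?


|z| = sqrt((-8.5)^2 + 6.3^2) = sqrt(72.25 + 39.69) = sqrt(111.94) = 10.5802

|z| = 10.5802


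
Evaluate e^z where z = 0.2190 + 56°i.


e^0.2190 = 1.2448
cos(56°) = 0.5592
sin(56°) = 0.82904
Real = 1.2448*0.5592 = 0.6961
Imag = 1.2448*0.82904 = 1.0320

0.6961 + 1.0320i


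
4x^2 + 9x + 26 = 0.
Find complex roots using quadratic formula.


disc = 9^2 - 4*4*26 = 81 - 416 = -335
sqrt(|disc|) = sqrt(335) = 18.3030
Real part = -9/(2*4) = -1.1250
Imag part = 18.3030/(2*4) = 2.2879

-1.1250 ± 2.2879i


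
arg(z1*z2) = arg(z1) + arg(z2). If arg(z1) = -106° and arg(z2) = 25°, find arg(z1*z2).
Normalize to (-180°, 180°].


arg(z1*z2) = -106° + 25° = -81°
Normalized to (-180°, 180°]: -81°

-81°


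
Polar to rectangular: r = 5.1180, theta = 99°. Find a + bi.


a = 5.1180*cos(99°) = 5.1180*(-0.15643) = -0.8006
b = 5.1180*sin(99°) = 5.1180*0.9877 = 5.0550

-0.8006 + 5.0550i


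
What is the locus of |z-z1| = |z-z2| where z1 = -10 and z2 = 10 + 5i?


Equal distances means the locus is the perpendicular bisector of z1 and z2.
Midpoint = ((-10+10)/2, (0+5)/2) = (0, 2.5000)

Perpendicular bisector through (0, 2.5000)


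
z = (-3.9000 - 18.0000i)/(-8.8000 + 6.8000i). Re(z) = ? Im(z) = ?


Multiply by conjugate: (-3.9000 - 18.0000i)(-8.8000 - 6.8000i) / ((-8.8)^2 + 6.8^2)
Numerator real = -3.9*(-8.8) - (18)*6.8 = -88.08
Numerator imag = -18*(-8.8) - (-3.9)*6.8 = 184.92
Denominator = 123.68
Re(z) = -88.08/123.68 = -0.7122
Im(z) = 184.92/123.68 = 1.4951

Re(z) = -0.7122, Im(z) = 1.4951


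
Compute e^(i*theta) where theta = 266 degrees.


cos(266°) = -0.0698
sin(266°) = -0.9976

e^(i*266°) = -0.0698 - 0.9976i


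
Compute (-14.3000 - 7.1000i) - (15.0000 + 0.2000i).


Real: -14.3 - 15 = -29.3
Imag: -7.1 - 0.2 = -7.3

-29.3000 - 7.3000i


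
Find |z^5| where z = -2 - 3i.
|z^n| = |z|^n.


|z| = sqrt(4+9) = sqrt(13) = 3.6056
|z^5| = |z|^5 = (sqrt(13))^5 = 13^2 * sqrt(13) = 169*sqrt(13)

|z^5| = 169*sqrt(13) ≈ 609.3382


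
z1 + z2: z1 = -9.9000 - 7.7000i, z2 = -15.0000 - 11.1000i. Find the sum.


Real: -9.9 - 15 = -24.9
Imag: -7.7 - 11.1 = -18.8

-24.9000 - 18.8000i


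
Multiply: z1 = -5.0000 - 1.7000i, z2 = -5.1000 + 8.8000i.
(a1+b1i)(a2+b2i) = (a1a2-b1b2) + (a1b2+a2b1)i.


Real = -5*(-5.1) - (-1.7)*8.8 = 25.5 - (-14.96) = 40.46
Imag = -5*8.8 - (5.1)*(-1.7) = -44 + 8.67 = -35.33

40.4600 - 35.3300i


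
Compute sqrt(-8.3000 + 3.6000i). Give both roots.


|z| = sqrt(68.89+12.96) = 9.0471
sqrt((|z|+a)/2) = sqrt((9.0471+(-8.3))/2) = sqrt(0.3735) = 0.6112
sqrt((|z|-a)/2) = sqrt((9.0471-(-8.3))/2) = sqrt(8.6735) = 2.9451

±(0.6112 + 2.9451i) i.e. 0.6112 + 2.9451i and -0.6112 - 2.9451i


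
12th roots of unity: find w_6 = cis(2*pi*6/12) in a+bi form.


Angle = 360*6/12 = 180°
a = cos(180°) = -1.0000
b = sin(180°) = 0

-1.0000 + 0i


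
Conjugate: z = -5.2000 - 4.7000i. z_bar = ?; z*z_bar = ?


z_bar = -5.2000 + 4.7000i
z*z_bar = (-5.2)^2 + (-4.7)^2 = 27.04 + 22.09 = 49.13

z_bar = -5.2000 + 4.7000i, z*z_bar = 49.13
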